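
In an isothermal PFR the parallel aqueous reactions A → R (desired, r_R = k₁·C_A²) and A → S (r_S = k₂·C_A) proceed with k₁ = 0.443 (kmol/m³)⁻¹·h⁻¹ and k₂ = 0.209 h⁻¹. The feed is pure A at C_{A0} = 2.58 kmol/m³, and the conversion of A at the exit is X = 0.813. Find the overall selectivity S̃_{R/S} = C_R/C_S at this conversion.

2.82

C_A = C_{A0}(1−X) = 0.4825 kmol/m³.
Along a PFR/batch, dC_S/dC_A = −r_S/(r_R+r_S) = −k₂/(k₂+k₁·C_A).
Integrating from C_{A0} to C_A: C_S = (0.209/0.443)·ln[(0.209+0.443·2.58)/(0.209+0.443·0.482)] = 0.4718·ln(1.352/0.4227) = 0.5485 kmol/m³.
Then C_R = (C_{A0}−C_A) − C_S = 2.098 − 0.5485 = 1.549 kmol/m³.
S̃_{R/S} = C_R/C_S = 1.549/0.5485 = 2.82.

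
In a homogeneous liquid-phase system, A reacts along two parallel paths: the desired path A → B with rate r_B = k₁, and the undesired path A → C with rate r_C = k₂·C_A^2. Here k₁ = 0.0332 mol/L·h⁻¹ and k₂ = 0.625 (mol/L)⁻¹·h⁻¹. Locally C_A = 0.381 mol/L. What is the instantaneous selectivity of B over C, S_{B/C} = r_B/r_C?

S_{B/C} = r_B/r_C = (k₁)/(k₂·C_A^2) = (k₁/k₂)·C_A^-2.
= (0.0332) / (0.625×0.3810^2) = 0.03320/0.09073 = 0.366.

0.366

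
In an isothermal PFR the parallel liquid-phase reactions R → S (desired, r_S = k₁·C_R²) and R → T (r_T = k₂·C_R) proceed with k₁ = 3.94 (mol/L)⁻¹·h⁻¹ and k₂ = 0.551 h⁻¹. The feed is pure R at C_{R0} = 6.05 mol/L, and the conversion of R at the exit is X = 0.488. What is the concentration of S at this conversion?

C_R = C_{R0}(1−X) = 3.098 mol/L.
Along a PFR/batch, dC_T/dC_R = −r_T/(r_S+r_T) = −k₂/(k₂+k₁·C_R).
Integrating from C_{R0} to C_R: C_T = (0.551/3.94)·ln[(0.551+3.94·6.05)/(0.551+3.94·3.10)] = 0.1398·ln(24.39/12.76) = 0.09064 mol/L.
Then C_S = (C_{R0}−C_R) − C_T = 2.952 − 0.09064 = 2.862 mol/L.

2.86 mol/L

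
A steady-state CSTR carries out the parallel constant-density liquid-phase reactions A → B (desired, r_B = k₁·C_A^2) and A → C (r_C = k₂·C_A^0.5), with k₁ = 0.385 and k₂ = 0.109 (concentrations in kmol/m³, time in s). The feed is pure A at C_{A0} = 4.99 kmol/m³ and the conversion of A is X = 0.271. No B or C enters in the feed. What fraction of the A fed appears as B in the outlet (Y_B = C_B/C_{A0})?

0.260

Exit C_A = C_{A0}(1−X) = 4.99×0.729 = 3.638 kmol/m³.
Rates in a CSTR are evaluated at the outlet concentration: r_B = 0.385×3.638^2 = 5.095, r_C = 0.109×3.638^0.5 = 0.2079.
Fraction of consumed A going to B: r_B/(r_B+r_C) = 0.9608.
C_B = 0.9608·C_{A0}·X = 0.9608×4.99×0.271 = 1.30 kmol/m³; Y_B = C_B/C_{A0} = 0.260.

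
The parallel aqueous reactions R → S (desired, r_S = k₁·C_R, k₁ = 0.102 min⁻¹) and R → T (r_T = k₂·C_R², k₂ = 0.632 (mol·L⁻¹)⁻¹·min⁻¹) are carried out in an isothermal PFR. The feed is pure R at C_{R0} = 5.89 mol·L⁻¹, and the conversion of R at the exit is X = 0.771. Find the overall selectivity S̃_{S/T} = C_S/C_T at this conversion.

0.0519

C_R = C_{R0}(1−X) = 1.349 mol·L⁻¹.
Along a PFR/batch, dC_S/dC_R = −r_S/(r_S+r_T) = −k₁/(k₁+k₂·C_R).
Integrating from C_{R0} to C_R: C_S = (0.102/0.632)·ln[(0.102+0.632·5.89)/(0.102+0.632·1.35)] = 0.1614·ln(3.824/0.9544) = 0.2240 mol·L⁻¹.
C_T = (C_{R0}−C_R)−C_S = 4.317 mol·L⁻¹; S̃_{S/T} = 0.2240/4.317 = 0.0519.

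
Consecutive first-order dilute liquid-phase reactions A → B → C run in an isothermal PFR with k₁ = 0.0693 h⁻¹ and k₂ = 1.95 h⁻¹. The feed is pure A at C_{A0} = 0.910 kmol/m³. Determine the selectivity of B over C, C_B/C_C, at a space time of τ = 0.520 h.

1.68

For first-order series with pure A initially, C_B(τ) = k₁C_{A0}/(k₂−k₁)·(e^(−k₁τ) − e^(−k₂τ)).
e^(−k₁τ) = e^(−0.0693×0.520) = e^(−0.03604) = 0.9646; e^(−k₂τ) = e^(−1.014) = 0.3628.
C_B = 0.0693×0.910/(1.95−0.0693) × (0.9646−0.3628) = 0.03353×0.6018 = 0.02018 kmol/m³.
C_A = C_{A0}e^(−k₁τ) = 0.8778 kmol/m³, so C_C = C_{A0}−C_A−C_B = 0.01203 kmol/m³; C_B/C_C = 1.68.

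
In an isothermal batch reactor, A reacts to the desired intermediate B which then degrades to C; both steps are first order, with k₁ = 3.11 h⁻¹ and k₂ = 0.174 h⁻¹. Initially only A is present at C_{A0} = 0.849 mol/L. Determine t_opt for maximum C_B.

0.982 h

Setting dC_B/dt = 0 gives t_opt = ln(k₂/k₁)/(k₂−k₁).
= ln(0.174/3.11)/(0.174−3.11) = ln(0.05595)/-2.936 = -2.883/-2.936 = 0.982 h.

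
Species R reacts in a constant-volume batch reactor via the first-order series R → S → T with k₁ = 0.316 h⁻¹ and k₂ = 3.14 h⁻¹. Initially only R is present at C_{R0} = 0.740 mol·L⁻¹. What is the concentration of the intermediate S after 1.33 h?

0.0531 mol·L⁻¹

For first-order series with pure R initially, C_S(t) = k₁C_{R0}/(k₂−k₁)·(e^(−k₁t) − e^(−k₂t)).
e^(−k₁t) = e^(−0.316×1.33) = e^(−0.4203) = 0.6569; e^(−k₂t) = e^(−4.176) = 0.01536.
C_S = 0.316×0.740/(3.14−0.316) × (0.6569−0.01536) = 0.08280×0.6415 = 0.05312 mol·L⁻¹.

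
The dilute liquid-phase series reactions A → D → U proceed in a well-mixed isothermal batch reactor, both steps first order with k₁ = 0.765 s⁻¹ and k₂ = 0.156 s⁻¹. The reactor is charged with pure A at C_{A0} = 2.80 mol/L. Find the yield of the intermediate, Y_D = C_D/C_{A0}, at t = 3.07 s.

For first-order series with pure A initially, C_D(t) = k₁C_{A0}/(k₂−k₁)·(e^(−k₁t) − e^(−k₂t)).
e^(−k₁t) = e^(−0.765×3.07) = e^(−2.349) = 0.09551; e^(−k₂t) = e^(−0.4789) = 0.6195.
C_D = 0.765×2.80/(0.156−0.765) × (0.09551−0.6195) = (-3.517)×(-0.5239) = 1.843 mol/L.
Y_D = C_D/C_{A0} = 1.843/2.80 = 0.658.

0.658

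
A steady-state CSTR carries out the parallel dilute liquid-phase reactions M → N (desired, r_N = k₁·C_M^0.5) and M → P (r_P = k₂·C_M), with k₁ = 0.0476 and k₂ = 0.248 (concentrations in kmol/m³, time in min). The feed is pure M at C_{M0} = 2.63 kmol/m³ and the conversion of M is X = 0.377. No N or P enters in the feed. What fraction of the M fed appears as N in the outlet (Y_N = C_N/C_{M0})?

Exit C_M = C_{M0}(1−X) = 2.63×0.623 = 1.638 kmol/m³.
A CSTR operates uniformly at the exit composition, giving r_N = 0.06093 and r_P = 0.4063 (each k·C_M^n at C_M = 1.638).
Fraction of consumed M going to N: r_N/(r_N+r_P) = 0.1304.
C_N = 0.1304·C_{M0}·X = 0.1304×2.63×0.377 = 0.129 kmol/m³; Y_N = C_N/C_{M0} = 0.0492.

0.0492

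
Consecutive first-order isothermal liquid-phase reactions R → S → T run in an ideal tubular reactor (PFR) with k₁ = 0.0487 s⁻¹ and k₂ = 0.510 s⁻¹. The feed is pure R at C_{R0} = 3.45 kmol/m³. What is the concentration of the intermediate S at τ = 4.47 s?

0.256 kmol/m³

The intermediate concentration in a first-order A→B→C sequence is C_S = k₁C_{R0}(e^(−k₁τ) − e^(−k₂τ))/(k₂−k₁).
e^(−k₁τ) = e^(−0.0487×4.47) = e^(−0.2177) = 0.8044; e^(−k₂τ) = e^(−2.280) = 0.1023.
C_S = 0.0487×3.45/(0.510−0.0487) × (0.8044−0.1023) = 0.3642×0.7021 = 0.2557 kmol/m³.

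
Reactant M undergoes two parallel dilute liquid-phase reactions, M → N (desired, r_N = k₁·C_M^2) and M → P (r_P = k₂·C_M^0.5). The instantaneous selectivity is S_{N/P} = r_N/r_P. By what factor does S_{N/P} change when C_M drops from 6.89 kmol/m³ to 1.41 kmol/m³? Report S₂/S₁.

S_{N/P} = (k₁/k₂)·C_M^1.5, so S₂/S₁ = (C_{M,2}/C_{M,1})^1.5.
= (1.41/6.89)^1.5 = (0.2046)^1.5 = 0.0926.
Selectivity toward N falls as C_M falls — high-concentration operation is favoured.

0.0926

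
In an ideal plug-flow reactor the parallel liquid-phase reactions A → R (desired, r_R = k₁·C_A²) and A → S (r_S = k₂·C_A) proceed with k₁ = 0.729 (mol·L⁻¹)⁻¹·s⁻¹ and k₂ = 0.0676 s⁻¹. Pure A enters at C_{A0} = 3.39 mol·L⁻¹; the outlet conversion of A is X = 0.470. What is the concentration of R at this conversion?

C_A = C_{A0}(1−X) = 1.797 mol·L⁻¹.
Along a PFR/batch, dC_S/dC_A = −r_S/(r_R+r_S) = −k₂/(k₂+k₁·C_A).
Integrating from C_{A0} to C_A: C_S = (0.0676/0.729)·ln[(0.0676+0.729·3.39)/(0.0676+0.729·1.80)] = 0.09273·ln(2.539/1.377) = 0.05671 mol·L⁻¹.
Then C_R = (C_{A0}−C_A) − C_S = 1.593 − 0.05671 = 1.537 mol·L⁻¹.

1.54 mol·L⁻¹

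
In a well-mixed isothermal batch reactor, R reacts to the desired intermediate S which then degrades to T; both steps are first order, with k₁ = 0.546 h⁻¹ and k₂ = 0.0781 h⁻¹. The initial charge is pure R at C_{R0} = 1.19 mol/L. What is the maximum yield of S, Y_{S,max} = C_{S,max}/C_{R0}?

For a first-order series the maximum intermediate yield is C_{S,max}/C_{R0} = (k₁/k₂)^[k₂/(k₂−k₁)].
= (0.546/0.0781)^(0.0781/(0.0781−0.546)) = (6.991)^(-0.1669) = 0.7228.

0.723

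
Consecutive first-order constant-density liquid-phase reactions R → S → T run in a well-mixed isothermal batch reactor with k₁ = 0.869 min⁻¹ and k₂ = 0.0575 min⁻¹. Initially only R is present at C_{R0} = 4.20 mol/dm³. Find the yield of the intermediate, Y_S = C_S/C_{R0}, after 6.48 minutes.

0.734

The intermediate concentration in a first-order A→B→C sequence is C_S = k₁C_{R0}(e^(−k₁t) − e^(−k₂t))/(k₂−k₁).
e^(−k₁t) = e^(−0.869×6.48) = e^(−5.631) = 0.003585; e^(−k₂t) = e^(−0.3726) = 0.6889.
C_S = 0.869×4.20/(0.0575−0.869) × (0.003585−0.6889) = (-4.498)×(-0.6854) = 3.082 mol/dm³.
Y_S = C_S/C_{R0} = 3.082/4.20 = 0.734.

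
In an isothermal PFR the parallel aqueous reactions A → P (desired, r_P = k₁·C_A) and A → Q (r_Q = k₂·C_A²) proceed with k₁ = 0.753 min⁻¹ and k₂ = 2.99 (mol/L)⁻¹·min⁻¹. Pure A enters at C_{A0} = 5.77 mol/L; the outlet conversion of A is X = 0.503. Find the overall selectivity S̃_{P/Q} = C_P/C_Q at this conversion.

0.0605

C_A = C_{A0}(1−X) = 2.868 mol/L.
Along a PFR/batch, dC_P/dC_A = −r_P/(r_P+r_Q) = −k₁/(k₁+k₂·C_A).
Integrating from C_{A0} to C_A: C_P = (0.753/2.99)·ln[(0.753+2.99·5.77)/(0.753+2.99·2.87)] = 0.2518·ln(18.01/9.327) = 0.1656 mol/L.
C_Q = (C_{A0}−C_A)−C_P = 2.737 mol/L; S̃_{P/Q} = 0.1656/2.737 = 0.0605.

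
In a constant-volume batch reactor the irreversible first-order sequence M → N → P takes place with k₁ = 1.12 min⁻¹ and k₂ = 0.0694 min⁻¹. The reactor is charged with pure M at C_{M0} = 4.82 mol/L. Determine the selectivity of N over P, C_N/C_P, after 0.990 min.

The intermediate concentration in a first-order A→B→C sequence is C_N = k₁C_{M0}(e^(−k₁t) − e^(−k₂t))/(k₂−k₁).
e^(−k₁t) = e^(−1.12×0.990) = e^(−1.109) = 0.3300; e^(−k₂t) = e^(−0.06871) = 0.9336.
C_N = 1.12×4.82/(0.0694−1.12) × (0.3300−0.9336) = (-5.138)×(-0.6036) = 3.102 mol/L.
C_M = C_{M0}e^(−k₁t) = 1.590 mol/L, so C_P = C_{M0}−C_M−C_N = 0.1278 mol/L; C_N/C_P = 24.3.

24.3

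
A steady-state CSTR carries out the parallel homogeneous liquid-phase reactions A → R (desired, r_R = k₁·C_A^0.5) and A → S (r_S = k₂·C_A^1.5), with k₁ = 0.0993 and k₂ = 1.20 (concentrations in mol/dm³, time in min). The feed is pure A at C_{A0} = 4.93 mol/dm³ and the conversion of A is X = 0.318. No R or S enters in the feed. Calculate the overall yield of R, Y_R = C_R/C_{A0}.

Exit C_A = C_{A0}(1−X) = 4.93×0.682 = 3.362 mol/dm³.
In a CSTR the entire volume is at exit conditions, so r_R = 0.0993×3.362^0.5 = 0.1821 and r_S = 1.20×3.362^1.5 = 7.398.
Fraction of consumed A going to R: r_R/(r_R+r_S) = 0.02402.
C_R = 0.02402·C_{A0}·X = 0.02402×4.93×0.318 = 0.0377 mol/dm³; Y_R = C_R/C_{A0} = 0.00764.

0.00764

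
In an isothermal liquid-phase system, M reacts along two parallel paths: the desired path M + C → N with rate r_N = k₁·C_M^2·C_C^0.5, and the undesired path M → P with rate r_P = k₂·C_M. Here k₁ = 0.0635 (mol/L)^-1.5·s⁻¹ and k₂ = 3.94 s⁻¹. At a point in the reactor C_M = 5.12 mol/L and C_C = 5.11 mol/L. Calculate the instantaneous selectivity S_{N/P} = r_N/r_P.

S_{N/P} = r_N/r_P = (k₁·C_M^2·C_C^0.5)/(k₂·C_M) = (k₁/k₂)·C_M·C_C^0.5.
= (0.0635×5.120^2×5.110^0.5) / (3.94×5.120) = 3.763/20.17 = 0.187.

0.187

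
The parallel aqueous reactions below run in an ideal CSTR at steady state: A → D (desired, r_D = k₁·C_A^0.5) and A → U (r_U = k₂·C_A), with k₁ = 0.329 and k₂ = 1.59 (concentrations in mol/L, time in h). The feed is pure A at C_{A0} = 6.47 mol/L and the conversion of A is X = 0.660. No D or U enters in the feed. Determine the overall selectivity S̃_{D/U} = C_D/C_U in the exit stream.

Exit C_A = C_{A0}(1−X) = 6.47×0.340 = 2.200 mol/L.
Rates in a CSTR are evaluated at the outlet concentration: r_D = 0.329×2.200^0.5 = 0.4880, r_U = 1.59×2.200 = 3.498.
Overall selectivity = C_D/C_U = r_Dτ/(r_Uτ) = r_D/r_U = 0.140.

0.140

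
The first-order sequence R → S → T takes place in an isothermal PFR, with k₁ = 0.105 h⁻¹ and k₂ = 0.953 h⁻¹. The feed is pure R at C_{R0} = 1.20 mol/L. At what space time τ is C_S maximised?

Setting dC_S/dτ = 0 gives τ_opt = ln(k₂/k₁)/(k₂−k₁).
= ln(0.953/0.105)/(0.953−0.105) = ln(9.076)/0.8480 = 2.206/0.8480 = 2.60 h.

2.60 h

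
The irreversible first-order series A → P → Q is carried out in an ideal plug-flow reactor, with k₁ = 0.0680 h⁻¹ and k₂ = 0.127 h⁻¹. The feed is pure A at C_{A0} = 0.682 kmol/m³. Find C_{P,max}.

For a first-order series the maximum intermediate yield is C_{P,max}/C_{A0} = (k₁/k₂)^[k₂/(k₂−k₁)].
= (0.0680/0.127)^(0.127/(0.127−0.0680)) = (0.5354)^(2.153) = 0.2606.
C_{P,max} = 0.2606×0.682 = 0.178 kmol/m³.

0.178 kmol/m³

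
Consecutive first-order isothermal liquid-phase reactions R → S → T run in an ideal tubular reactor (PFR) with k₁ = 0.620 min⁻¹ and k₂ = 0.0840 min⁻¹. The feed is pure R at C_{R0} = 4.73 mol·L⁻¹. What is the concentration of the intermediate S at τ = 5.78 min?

3.21 mol·L⁻¹

For first-order series with pure R initially, C_S(τ) = k₁C_{R0}/(k₂−k₁)·(e^(−k₁τ) − e^(−k₂τ)).
e^(−k₁τ) = e^(−0.620×5.78) = e^(−3.584) = 0.02778; e^(−k₂τ) = e^(−0.4855) = 0.6154.
C_S = 0.620×4.73/(0.0840−0.620) × (0.02778−0.6154) = (-5.471)×(-0.5876) = 3.215 mol·L⁻¹.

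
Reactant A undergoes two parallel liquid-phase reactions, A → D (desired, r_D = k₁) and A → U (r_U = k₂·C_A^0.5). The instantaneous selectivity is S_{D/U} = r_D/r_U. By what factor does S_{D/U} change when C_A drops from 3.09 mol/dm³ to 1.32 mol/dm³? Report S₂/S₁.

S_{D/U} = (k₁/k₂)·C_A^-0.5, so S₂/S₁ = (C_{A,2}/C_{A,1})^-0.5.
= (1.32/3.09)^(-0.5) = (0.4272)^(-0.5) = 1.53.
Selectivity toward D rises as C_A falls — low-concentration operation is favoured.

1.53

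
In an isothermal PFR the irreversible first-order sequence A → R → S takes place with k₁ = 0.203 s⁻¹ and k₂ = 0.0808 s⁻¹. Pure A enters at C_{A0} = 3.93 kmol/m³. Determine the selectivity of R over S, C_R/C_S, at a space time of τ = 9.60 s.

Solving the coupled first-order balances gives C_R(τ) = [k₁/(k₂−k₁)]·C_{A0}·(e^(−k₁τ) − e^(−k₂τ)).
e^(−k₁τ) = e^(−0.203×9.60) = e^(−1.949) = 0.1424; e^(−k₂τ) = e^(−0.7757) = 0.4604.
C_R = 0.203×3.93/(0.0808−0.203) × (0.1424−0.4604) = (-6.529)×(-0.3179) = 2.076 kmol/m³.
C_A = C_{A0}e^(−k₁τ) = 0.5598 kmol/m³, so C_S = C_{A0}−C_A−C_R = 1.294 kmol/m³; C_R/C_S = 1.60.

1.60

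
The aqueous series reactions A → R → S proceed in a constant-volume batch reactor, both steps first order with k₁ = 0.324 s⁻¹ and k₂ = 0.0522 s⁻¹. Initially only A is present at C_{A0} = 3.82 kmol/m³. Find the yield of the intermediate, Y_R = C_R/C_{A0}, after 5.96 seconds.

0.700

Solving the coupled first-order balances gives C_R(t) = [k₁/(k₂−k₁)]·C_{A0}·(e^(−k₁t) − e^(−k₂t)).
e^(−k₁t) = e^(−0.324×5.96) = e^(−1.931) = 0.1450; e^(−k₂t) = e^(−0.3111) = 0.7326.
C_R = 0.324×3.82/(0.0522−0.324) × (0.1450−0.7326) = (-4.554)×(-0.5876) = 2.676 kmol/m³.
Y_R = C_R/C_{A0} = 2.676/3.82 = 0.700.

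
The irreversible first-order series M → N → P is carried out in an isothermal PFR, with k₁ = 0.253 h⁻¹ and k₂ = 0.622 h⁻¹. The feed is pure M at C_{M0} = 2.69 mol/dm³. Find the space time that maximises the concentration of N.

Setting dC_N/dτ = 0 gives τ_opt = ln(k₂/k₁)/(k₂−k₁).
= ln(0.622/0.253)/(0.622−0.253) = ln(2.458)/0.3690 = 0.8996/0.3690 = 2.44 h.

2.44 h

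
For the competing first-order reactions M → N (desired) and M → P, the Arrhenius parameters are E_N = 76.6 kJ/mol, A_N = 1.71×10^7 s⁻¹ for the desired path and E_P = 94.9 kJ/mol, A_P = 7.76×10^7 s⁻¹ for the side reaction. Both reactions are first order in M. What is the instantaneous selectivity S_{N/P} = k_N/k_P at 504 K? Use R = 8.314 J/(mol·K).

17.4

With equal orders, S_{N/P} = k_N/k_P = (A_N/A_P)·exp[(E_P−E_N)/(RT)].
(E_P−E_N)/(RT) = (94.9−76.6)×10³/(8.314×504) = 18300/4190 = 4.367.
k_N/k_P = (1.71×10^7/7.76×10^7)·exp(4.367) = 0.2204 × 78.83 = 17.4.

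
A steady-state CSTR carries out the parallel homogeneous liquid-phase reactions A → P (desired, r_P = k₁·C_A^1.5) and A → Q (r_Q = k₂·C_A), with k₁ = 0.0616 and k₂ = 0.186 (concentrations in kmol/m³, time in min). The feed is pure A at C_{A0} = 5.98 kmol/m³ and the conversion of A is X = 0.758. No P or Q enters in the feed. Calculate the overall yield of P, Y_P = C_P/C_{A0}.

0.216

Exit C_A = C_{A0}(1−X) = 5.98×0.242 = 1.447 kmol/m³.
A CSTR operates uniformly at the exit composition, giving r_P = 0.1072 and r_Q = 0.2692 (each k·C_A^n at C_A = 1.447).
Fraction of consumed A going to P: r_P/(r_P+r_Q) = 0.2849.
C_P = 0.2849·C_{A0}·X = 0.2849×5.98×0.758 = 1.29 kmol/m³; Y_P = C_P/C_{A0} = 0.216.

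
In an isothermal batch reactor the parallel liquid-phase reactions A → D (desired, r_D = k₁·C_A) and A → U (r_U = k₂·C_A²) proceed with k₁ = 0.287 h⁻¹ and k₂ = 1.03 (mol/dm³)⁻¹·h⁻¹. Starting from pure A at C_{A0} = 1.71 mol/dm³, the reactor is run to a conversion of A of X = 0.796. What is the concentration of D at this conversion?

C_A = C_{A0}(1−X) = 0.3488 mol/dm³.
Along a PFR/batch, dC_D/dC_A = −r_D/(r_D+r_U) = −k₁/(k₁+k₂·C_A).
Integrating from C_{A0} to C_A: C_D = (0.287/1.03)·ln[(0.287+1.03·1.71)/(0.287+1.03·0.349)] = 0.2786·ln(2.048/0.6463) = 0.3214 mol/dm³.

0.321 mol/dm³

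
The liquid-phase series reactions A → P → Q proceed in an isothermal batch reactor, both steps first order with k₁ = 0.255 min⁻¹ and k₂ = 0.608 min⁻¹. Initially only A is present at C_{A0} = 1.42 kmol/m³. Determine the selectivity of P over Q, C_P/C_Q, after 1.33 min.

2.03

Solving the coupled first-order balances gives C_P(t) = [k₁/(k₂−k₁)]·C_{A0}·(e^(−k₁t) − e^(−k₂t)).
e^(−k₁t) = e^(−0.255×1.33) = e^(−0.3392) = 0.7124; e^(−k₂t) = e^(−0.8086) = 0.4455.
C_P = 0.255×1.42/(0.608−0.255) × (0.7124−0.4455) = 1.026×0.2669 = 0.2738 kmol/m³.
C_A = C_{A0}e^(−k₁t) = 1.012 kmol/m³, so C_Q = C_{A0}−C_A−C_P = 0.1346 kmol/m³; C_P/C_Q = 2.03.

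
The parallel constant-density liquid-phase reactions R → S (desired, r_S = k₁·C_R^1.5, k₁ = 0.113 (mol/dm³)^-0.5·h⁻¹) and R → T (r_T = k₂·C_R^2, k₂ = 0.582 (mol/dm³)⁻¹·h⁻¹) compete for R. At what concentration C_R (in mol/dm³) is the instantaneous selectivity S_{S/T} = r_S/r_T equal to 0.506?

S_{S/T} = (k₁/k₂)·C_R^-0.5 ⇒ C_R = (S·k₂/k₁)^(-2).
= (0.506×0.582/0.113)^(-2) = (2.606)^(-2) = 0.147 mol/dm³.

0.147 mol/dm³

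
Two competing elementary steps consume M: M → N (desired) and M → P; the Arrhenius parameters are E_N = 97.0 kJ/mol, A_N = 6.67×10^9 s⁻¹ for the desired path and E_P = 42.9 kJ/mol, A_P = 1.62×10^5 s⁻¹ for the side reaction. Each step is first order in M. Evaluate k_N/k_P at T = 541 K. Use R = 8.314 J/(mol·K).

0.246

k_N/k_P = (A_N/A_P)·exp[−(E_N−E_P)/(RT)] = (A_N/A_P)·exp[(E_P−E_N)/(RT)].
(E_P−E_N)/(RT) = (42.9−97.0)×10³/(8.314×541) = -54100/4498 = -12.03.
k_N/k_P = (6.67×10^9/1.62×10^5)·exp(-12.03) = 41173 × 5.975×10^-6 = 0.246.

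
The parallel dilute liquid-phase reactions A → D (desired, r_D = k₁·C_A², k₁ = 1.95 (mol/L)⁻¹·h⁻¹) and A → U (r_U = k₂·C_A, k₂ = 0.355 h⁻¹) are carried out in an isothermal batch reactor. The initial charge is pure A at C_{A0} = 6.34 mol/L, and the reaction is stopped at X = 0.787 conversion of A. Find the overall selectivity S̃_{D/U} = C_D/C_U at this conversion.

17.9

C_A = C_{A0}(1−X) = 1.350 mol/L.
Along a PFR/batch, dC_U/dC_A = −r_U/(r_D+r_U) = −k₂/(k₂+k₁·C_A).
Integrating from C_{A0} to C_A: C_U = (0.355/1.95)·ln[(0.355+1.95·6.34)/(0.355+1.95·1.35)] = 0.1821·ln(12.72/2.988) = 0.2637 mol/L.
Then C_D = (C_{A0}−C_A) − C_U = 4.990 − 0.2637 = 4.726 mol/L.
S̃_{D/U} = C_D/C_U = 4.726/0.2637 = 17.9.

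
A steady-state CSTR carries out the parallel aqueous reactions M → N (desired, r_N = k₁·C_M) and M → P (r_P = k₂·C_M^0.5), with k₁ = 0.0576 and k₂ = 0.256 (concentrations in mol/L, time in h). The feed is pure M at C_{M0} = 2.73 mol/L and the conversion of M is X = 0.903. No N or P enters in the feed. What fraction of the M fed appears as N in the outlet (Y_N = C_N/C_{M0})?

Exit C_M = C_{M0}(1−X) = 2.73×0.0970 = 0.2648 mol/L.
In a CSTR the entire volume is at exit conditions, so r_N = 0.0576×0.2648 = 0.01525 and r_P = 0.256×0.2648^0.5 = 0.1317.
Fraction of consumed M going to N: r_N/(r_N+r_P) = 0.1038.
C_N = 0.1038·C_{M0}·X = 0.1038×2.73×0.903 = 0.256 mol/L; Y_N = C_N/C_{M0} = 0.0937.

0.0937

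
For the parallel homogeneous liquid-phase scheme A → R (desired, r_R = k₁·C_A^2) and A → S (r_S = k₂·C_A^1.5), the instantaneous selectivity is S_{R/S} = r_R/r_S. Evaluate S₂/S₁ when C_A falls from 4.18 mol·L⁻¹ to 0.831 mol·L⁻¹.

0.446

S_{R/S} = (k₁/k₂)·C_A^0.5, so S₂/S₁ = (C_{A,2}/C_{A,1})^0.5.
= (0.831/4.18)^0.5 = (0.1988)^0.5 = 0.446.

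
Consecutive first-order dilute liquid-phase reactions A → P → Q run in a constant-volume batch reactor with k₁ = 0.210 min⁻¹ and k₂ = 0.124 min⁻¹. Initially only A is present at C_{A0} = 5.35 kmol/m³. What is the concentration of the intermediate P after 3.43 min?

2.18 kmol/m³

For first-order series with pure A initially, C_P(t) = k₁C_{A0}/(k₂−k₁)·(e^(−k₁t) − e^(−k₂t)).
e^(−k₁t) = e^(−0.210×3.43) = e^(−0.7203) = 0.4866; e^(−k₂t) = e^(−0.4253) = 0.6536.
C_P = 0.210×5.35/(0.124−0.210) × (0.4866−0.6536) = (-13.06)×(-0.1670) = 2.181 kmol/m³.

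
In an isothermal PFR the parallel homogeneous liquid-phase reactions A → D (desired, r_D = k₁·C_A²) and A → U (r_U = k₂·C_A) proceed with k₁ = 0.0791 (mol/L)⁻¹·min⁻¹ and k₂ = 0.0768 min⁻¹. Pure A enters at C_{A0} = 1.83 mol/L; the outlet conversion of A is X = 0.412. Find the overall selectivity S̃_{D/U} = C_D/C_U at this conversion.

C_A = C_{A0}(1−X) = 1.076 mol/L.
Along a PFR/batch, dC_U/dC_A = −r_U/(r_D+r_U) = −k₂/(k₂+k₁·C_A).
Integrating from C_{A0} to C_A: C_U = (0.0768/0.0791)·ln[(0.0768+0.0791·1.83)/(0.0768+0.0791·1.08)] = 0.9709·ln(0.2216/0.1619) = 0.3045 mol/L.
Then C_D = (C_{A0}−C_A) − C_U = 0.7540 − 0.3045 = 0.4495 mol/L.
S̃_{D/U} = C_D/C_U = 0.4495/0.3045 = 1.48.

1.48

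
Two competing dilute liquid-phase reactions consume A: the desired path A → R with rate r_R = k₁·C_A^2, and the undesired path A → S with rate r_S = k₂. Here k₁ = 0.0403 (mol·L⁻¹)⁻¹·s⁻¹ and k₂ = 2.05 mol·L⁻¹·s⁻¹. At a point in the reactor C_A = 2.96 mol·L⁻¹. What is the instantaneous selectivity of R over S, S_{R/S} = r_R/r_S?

0.172

S_{R/S} = r_R/r_S = (k₁·C_A^2)/(k₂) = (k₁/k₂)·C_A^2.
= (0.0403×2.960^2) / (2.05) = 0.3531/2.050 = 0.172.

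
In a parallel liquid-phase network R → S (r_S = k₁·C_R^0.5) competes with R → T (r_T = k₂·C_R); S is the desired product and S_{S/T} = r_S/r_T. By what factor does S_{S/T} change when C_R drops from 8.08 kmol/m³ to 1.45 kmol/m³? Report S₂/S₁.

2.36

S_{S/T} = (k₁/k₂)·C_R^-0.5, so S₂/S₁ = (C_{R,2}/C_{R,1})^-0.5.
= (1.45/8.08)^(-0.5) = (0.1795)^(-0.5) = 2.36.
Selectivity toward S rises as C_R falls — low-concentration operation is favoured.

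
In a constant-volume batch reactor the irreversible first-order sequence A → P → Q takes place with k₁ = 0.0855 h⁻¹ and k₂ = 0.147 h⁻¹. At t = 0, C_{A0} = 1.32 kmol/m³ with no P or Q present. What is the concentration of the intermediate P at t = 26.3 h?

0.155 kmol/m³

Solving the coupled first-order balances gives C_P(t) = [k₁/(k₂−k₁)]·C_{A0}·(e^(−k₁t) − e^(−k₂t)).
e^(−k₁t) = e^(−0.0855×26.3) = e^(−2.249) = 0.1055; e^(−k₂t) = e^(−3.866) = 0.02094.
C_P = 0.0855×1.32/(0.147−0.0855) × (0.1055−0.02094) = 1.835×0.08460 = 0.1553 kmol/m³.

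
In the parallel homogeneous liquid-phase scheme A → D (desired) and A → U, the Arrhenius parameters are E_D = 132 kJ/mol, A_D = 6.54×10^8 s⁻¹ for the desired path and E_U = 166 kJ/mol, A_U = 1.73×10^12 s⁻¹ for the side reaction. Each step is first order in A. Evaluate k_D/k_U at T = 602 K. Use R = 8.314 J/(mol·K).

0.337

Since both paths have the same order in A, the concentration cancels and S_{D/U} = k_D/k_U = (A_D/A_U)·exp[(E_U−E_D)/(RT)].
(E_U−E_D)/(RT) = (166−132)×10³/(8.314×602) = 34000/5005 = 6.793.
k_D/k_U = (6.54×10^8/1.73×10^12)·exp(6.793) = 3.780×10^-4 × 891.7 = 0.337.
Since E_D < E_U, lowering the temperature improves selectivity toward D.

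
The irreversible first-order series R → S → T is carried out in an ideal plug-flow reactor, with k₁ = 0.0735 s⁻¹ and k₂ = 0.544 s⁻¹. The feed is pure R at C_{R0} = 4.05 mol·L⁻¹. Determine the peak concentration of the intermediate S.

Evaluating C_S at τ_opt = ln(k₂/k₁)/(k₂−k₁) gives C_{S,max}/C_{R0} = (k₁/k₂)^[k₂/(k₂−k₁)].
= (0.0735/0.544)^(0.544/(0.544−0.0735)) = (0.1351)^(1.156) = 0.09883.
C_{S,max} = 0.09883×4.05 = 0.400 mol·L⁻¹.

0.400 mol·L⁻¹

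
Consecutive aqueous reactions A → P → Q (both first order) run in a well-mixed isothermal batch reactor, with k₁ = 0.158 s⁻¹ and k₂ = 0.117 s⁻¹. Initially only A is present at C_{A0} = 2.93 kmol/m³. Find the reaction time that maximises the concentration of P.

7.33 s

For first-order series the maximum of C_P occurs at t_opt = ln(k₂/k₁)/(k₂−k₁).
= ln(0.117/0.158)/(0.117−0.158) = ln(0.7405)/-0.04100 = -0.3004/-0.04100 = 7.33 s.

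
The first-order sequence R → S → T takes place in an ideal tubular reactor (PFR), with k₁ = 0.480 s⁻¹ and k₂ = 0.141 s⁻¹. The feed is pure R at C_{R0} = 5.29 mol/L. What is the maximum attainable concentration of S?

Evaluating C_S at τ_opt = ln(k₂/k₁)/(k₂−k₁) gives C_{S,max}/C_{R0} = (k₁/k₂)^[k₂/(k₂−k₁)].
= (0.480/0.141)^(0.141/(0.141−0.480)) = (3.404)^(-0.4159) = 0.6008.
C_{S,max} = 0.6008×5.29 = 3.18 mol/L.

3.18 mol/L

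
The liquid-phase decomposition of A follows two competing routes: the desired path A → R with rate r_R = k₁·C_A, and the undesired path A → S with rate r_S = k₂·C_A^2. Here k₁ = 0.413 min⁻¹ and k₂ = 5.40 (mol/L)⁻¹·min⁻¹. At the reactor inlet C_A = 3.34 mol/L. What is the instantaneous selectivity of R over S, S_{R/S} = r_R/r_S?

S_{R/S} = r_R/r_S = (k₁·C_A)/(k₂·C_A^2) = (k₁/k₂)·C_A⁻¹.
= (0.413×3.340) / (5.40×3.340^2) = 1.379/60.24 = 0.0229.
The undesired path is higher order in A, so low C_A (CSTR or dilute feed) favours R.

0.0229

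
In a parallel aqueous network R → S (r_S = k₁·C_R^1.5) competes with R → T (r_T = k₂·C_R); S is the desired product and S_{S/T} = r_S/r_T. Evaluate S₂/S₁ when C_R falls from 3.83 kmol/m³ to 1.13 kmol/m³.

0.543

S_{S/T} = (k₁/k₂)·C_R^0.5, so S₂/S₁ = (C_{R,2}/C_{R,1})^0.5.
= (1.13/3.83)^0.5 = (0.2950)^0.5 = 0.543.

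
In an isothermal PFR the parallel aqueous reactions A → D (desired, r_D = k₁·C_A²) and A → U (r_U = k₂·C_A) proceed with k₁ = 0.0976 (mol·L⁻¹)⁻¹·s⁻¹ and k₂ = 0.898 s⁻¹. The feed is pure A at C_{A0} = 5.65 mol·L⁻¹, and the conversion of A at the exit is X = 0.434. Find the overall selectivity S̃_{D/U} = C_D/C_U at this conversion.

C_A = C_{A0}(1−X) = 3.198 mol·L⁻¹.
Along a PFR/batch, dC_U/dC_A = −r_U/(r_D+r_U) = −k₂/(k₂+k₁·C_A).
Integrating from C_{A0} to C_A: C_U = (0.898/0.0976)·ln[(0.898+0.0976·5.65)/(0.898+0.0976·3.20)] = 9.201·ln(1.449/1.210) = 1.660 mol·L⁻¹.
Then C_D = (C_{A0}−C_A) − C_U = 2.452 − 1.660 = 0.7917 mol·L⁻¹.
S̃_{D/U} = C_D/C_U = 0.7917/1.660 = 0.477.

0.477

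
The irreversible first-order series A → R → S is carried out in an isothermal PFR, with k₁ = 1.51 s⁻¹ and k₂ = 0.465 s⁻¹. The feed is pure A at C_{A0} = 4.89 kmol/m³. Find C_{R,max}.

2.90 kmol/m³

At the optimum, C_{R,max}/C_{A0} = (k₁/k₂)^[k₂/(k₂−k₁)].
= (1.51/0.465)^(0.465/(0.465−1.51)) = (3.247)^(-0.4450) = 0.5921.
C_{R,max} = 0.5921×4.89 = 2.90 kmol/m³.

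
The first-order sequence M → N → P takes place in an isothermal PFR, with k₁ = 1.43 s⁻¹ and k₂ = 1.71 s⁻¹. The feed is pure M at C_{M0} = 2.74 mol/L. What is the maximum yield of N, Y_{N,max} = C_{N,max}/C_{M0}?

0.336

Evaluating C_N at τ_opt = ln(k₂/k₁)/(k₂−k₁) gives C_{N,max}/C_{M0} = (k₁/k₂)^[k₂/(k₂−k₁)].
= (1.43/1.71)^(1.71/(1.71−1.43)) = (0.8363)^(6.107) = 0.3355.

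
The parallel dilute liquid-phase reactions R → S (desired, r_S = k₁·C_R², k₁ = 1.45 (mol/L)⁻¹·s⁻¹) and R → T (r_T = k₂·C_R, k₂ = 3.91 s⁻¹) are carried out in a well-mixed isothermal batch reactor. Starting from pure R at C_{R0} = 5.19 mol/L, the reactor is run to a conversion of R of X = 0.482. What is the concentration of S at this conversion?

1.47 mol/L

C_R = C_{R0}(1−X) = 2.688 mol/L.
Along a PFR/batch, dC_T/dC_R = −r_T/(r_S+r_T) = −k₂/(k₂+k₁·C_R).
Integrating from C_{R0} to C_R: C_T = (3.91/1.45)·ln[(3.91+1.45·5.19)/(3.91+1.45·2.69)] = 2.697·ln(11.44/7.808) = 1.029 mol/L.
Then C_S = (C_{R0}−C_R) − C_T = 2.502 − 1.029 = 1.473 mol/L.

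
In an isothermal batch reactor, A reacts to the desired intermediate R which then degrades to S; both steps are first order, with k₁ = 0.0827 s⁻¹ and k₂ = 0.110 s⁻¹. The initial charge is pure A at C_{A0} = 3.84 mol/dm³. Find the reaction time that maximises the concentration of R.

The intermediate peaks when r₁ = r₂, i.e. k₁e^(−k₁t) = k₂e^(−k₂t), giving t_opt = ln(k₂/k₁)/(k₂−k₁).
= ln(0.110/0.0827)/(0.110−0.0827) = ln(1.330)/0.02730 = 0.2853/0.02730 = 10.4 s.

10.4 s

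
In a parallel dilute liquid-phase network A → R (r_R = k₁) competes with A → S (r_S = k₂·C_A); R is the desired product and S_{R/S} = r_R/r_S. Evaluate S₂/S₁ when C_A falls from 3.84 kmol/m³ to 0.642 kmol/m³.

S_{R/S} = (k₁/k₂)·C_A⁻¹, so S₂/S₁ = (C_{A,2}/C_{A,1})⁻¹.
= 3.84/0.642 = 5.98.

5.98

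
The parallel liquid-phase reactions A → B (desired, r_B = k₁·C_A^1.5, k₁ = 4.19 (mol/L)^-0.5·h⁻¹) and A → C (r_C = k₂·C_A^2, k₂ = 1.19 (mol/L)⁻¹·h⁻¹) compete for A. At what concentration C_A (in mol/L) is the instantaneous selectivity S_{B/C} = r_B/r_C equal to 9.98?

S_{B/C} = (k₁/k₂)·C_A^-0.5 ⇒ C_A = (S·k₂/k₁)^(-2).
= (9.98×1.19/4.19)^(-2) = (2.834)^(-2) = 0.124 mol/L.

0.124 mol/L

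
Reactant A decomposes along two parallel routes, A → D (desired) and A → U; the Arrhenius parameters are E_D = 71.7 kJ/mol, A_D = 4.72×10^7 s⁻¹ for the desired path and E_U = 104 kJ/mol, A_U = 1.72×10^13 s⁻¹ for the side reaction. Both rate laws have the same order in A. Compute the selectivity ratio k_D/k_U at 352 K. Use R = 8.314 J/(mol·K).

With equal orders, S_{D/U} = k_D/k_U = (A_D/A_U)·exp[(E_U−E_D)/(RT)].
(E_U−E_D)/(RT) = (104−71.7)×10³/(8.314×352) = 32300/2927 = 11.04.
k_D/k_U = (4.72×10^7/1.72×10^13)·exp(11.04) = 2.744×10^-6 × 62129 = 0.170.

0.170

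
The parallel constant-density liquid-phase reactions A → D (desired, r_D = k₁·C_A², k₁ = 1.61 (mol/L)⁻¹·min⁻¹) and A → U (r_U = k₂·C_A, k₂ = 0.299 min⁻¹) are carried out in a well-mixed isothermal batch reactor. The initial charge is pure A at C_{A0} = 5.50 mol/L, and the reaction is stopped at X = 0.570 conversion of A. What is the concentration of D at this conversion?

C_A = C_{A0}(1−X) = 2.365 mol/L.
Along a PFR/batch, dC_U/dC_A = −r_U/(r_D+r_U) = −k₂/(k₂+k₁·C_A).
Integrating from C_{A0} to C_A: C_U = (0.299/1.61)·ln[(0.299+1.61·5.50)/(0.299+1.61·2.37)] = 0.1857·ln(9.154/4.107) = 0.1489 mol/L.
Then C_D = (C_{A0}−C_A) − C_U = 3.135 − 0.1489 = 2.986 mol/L.

2.99 mol/L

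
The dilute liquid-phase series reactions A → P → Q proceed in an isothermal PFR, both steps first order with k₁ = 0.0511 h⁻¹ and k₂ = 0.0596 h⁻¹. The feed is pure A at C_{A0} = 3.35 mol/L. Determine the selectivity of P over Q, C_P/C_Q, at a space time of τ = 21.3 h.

1.02

For first-order series with pure A initially, C_P(τ) = k₁C_{A0}/(k₂−k₁)·(e^(−k₁τ) − e^(−k₂τ)).
e^(−k₁τ) = e^(−0.0511×21.3) = e^(−1.088) = 0.3367; e^(−k₂τ) = e^(−1.269) = 0.2810.
C_P = 0.0511×3.35/(0.0596−0.0511) × (0.3367−0.2810) = 20.14×0.05577 = 1.123 mol/L.
C_A = C_{A0}e^(−k₁τ) = 1.128 mol/L, so C_Q = C_{A0}−C_A−C_P = 1.099 mol/L; C_P/C_Q = 1.02.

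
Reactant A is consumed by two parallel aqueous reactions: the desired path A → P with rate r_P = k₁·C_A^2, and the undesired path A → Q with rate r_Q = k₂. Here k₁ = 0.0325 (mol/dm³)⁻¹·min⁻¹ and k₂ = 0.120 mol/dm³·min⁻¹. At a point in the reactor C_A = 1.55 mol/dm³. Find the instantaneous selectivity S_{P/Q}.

0.651

S_{P/Q} = r_P/r_Q = (k₁·C_A^2)/(k₂) = (k₁/k₂)·C_A^2.
= (0.0325×1.550^2) / (0.120) = 0.07808/0.1200 = 0.651.
Since the desired path is higher order in A, keeping C_A high (PFR or concentrated feed) favours P.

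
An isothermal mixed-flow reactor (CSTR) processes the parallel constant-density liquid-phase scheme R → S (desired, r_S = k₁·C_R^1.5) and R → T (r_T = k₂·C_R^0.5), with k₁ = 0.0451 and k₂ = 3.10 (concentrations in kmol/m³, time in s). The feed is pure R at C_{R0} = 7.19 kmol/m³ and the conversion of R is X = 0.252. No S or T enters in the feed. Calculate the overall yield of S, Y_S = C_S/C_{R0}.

Exit C_R = C_{R0}(1−X) = 7.19×0.748 = 5.378 kmol/m³.
Rates in a CSTR are evaluated at the outlet concentration: r_S = 0.0451×5.378^1.5 = 0.5625, r_T = 3.10×5.378^0.5 = 7.189.
Fraction of consumed R going to S: r_S/(r_S+r_T) = 0.07257.
C_S = 0.07257·C_{R0}·X = 0.07257×7.19×0.252 = 0.131 kmol/m³; Y_S = C_S/C_{R0} = 0.0183.

0.0183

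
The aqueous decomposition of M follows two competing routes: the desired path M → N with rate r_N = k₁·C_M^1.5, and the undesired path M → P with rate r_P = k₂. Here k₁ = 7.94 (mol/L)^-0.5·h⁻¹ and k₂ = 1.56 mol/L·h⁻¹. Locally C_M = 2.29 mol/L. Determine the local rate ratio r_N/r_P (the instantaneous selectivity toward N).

17.6

S_{N/P} = r_N/r_P = (k₁·C_M^1.5)/(k₂) = (k₁/k₂)·C_M^1.5.
= (7.94×2.290^1.5) / (1.56) = 27.52/1.560 = 17.6.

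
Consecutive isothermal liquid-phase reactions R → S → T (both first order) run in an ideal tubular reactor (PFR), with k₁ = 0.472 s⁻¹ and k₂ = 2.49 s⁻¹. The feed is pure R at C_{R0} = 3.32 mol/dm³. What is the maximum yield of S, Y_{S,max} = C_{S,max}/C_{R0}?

0.128

For a first-order series the maximum intermediate yield is C_{S,max}/C_{R0} = (k₁/k₂)^[k₂/(k₂−k₁)].
= (0.472/2.49)^(2.49/(2.49−0.472)) = (0.1896)^(1.234) = 0.1285.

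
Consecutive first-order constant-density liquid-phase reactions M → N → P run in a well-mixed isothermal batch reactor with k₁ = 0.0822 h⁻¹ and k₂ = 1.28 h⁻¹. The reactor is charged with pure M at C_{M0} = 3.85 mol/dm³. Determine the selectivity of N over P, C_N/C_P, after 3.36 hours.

0.269

Solving the coupled first-order balances gives C_N(t) = [k₁/(k₂−k₁)]·C_{M0}·(e^(−k₁t) − e^(−k₂t)).
e^(−k₁t) = e^(−0.0822×3.36) = e^(−0.2762) = 0.7587; e^(−k₂t) = e^(−4.301) = 0.01356.
C_N = 0.0822×3.85/(1.28−0.0822) × (0.7587−0.01356) = 0.2642×0.7451 = 0.1969 mol/dm³.
C_M = C_{M0}e^(−k₁t) = 2.921 mol/dm³, so C_P = C_{M0}−C_M−C_N = 0.7323 mol/dm³; C_N/C_P = 0.269.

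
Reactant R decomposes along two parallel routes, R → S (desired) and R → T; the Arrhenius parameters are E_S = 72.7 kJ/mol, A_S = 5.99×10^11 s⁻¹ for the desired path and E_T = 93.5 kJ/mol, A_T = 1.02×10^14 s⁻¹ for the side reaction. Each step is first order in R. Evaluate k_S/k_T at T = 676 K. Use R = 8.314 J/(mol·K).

0.238

With equal orders, S_{S/T} = k_S/k_T = (A_S/A_T)·exp[(E_T−E_S)/(RT)].
(E_T−E_S)/(RT) = (93.5−72.7)×10³/(8.314×676) = 20800/5620 = 3.701.
k_S/k_T = (5.99×10^11/1.02×10^14)·exp(3.701) = 0.005873 × 40.48 = 0.238.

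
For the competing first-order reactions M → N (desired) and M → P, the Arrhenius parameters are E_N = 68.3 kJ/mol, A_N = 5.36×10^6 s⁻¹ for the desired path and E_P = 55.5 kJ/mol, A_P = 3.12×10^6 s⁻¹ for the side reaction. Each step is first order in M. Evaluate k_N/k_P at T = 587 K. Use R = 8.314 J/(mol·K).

With equal orders, S_{N/P} = k_N/k_P = (A_N/A_P)·exp[(E_P−E_N)/(RT)].
(E_P−E_N)/(RT) = (55.5−68.3)×10³/(8.314×587) = -12800/4880 = -2.623.
k_N/k_P = (5.36×10^6/3.12×10^6)·exp(-2.623) = 1.718 × 0.07260 = 0.125.
Since E_N > E_P, raising the temperature improves selectivity toward N.

0.125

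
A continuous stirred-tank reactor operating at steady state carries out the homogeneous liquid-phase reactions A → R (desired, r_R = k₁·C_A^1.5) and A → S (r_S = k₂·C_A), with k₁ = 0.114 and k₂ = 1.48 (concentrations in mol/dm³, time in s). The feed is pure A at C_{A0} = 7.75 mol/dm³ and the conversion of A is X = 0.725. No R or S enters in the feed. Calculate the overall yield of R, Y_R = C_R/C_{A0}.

0.0733

Exit C_A = C_{A0}(1−X) = 7.75×0.275 = 2.131 mol/dm³.
Rates in a CSTR are evaluated at the outlet concentration: r_R = 0.114×2.131^1.5 = 0.3547, r_S = 1.48×2.131 = 3.154.
Fraction of consumed A going to R: r_R/(r_R+r_S) = 0.1011.
C_R = 0.1011·C_{A0}·X = 0.1011×7.75×0.725 = 0.568 mol/dm³; Y_R = C_R/C_{A0} = 0.0733.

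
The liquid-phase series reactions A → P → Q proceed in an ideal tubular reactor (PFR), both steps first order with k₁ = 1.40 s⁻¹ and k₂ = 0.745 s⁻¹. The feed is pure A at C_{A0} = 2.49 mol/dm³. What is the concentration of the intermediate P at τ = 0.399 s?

For first-order series with pure A initially, C_P(τ) = k₁C_{A0}/(k₂−k₁)·(e^(−k₁τ) − e^(−k₂τ)).
e^(−k₁τ) = e^(−1.40×0.399) = e^(−0.5586) = 0.5720; e^(−k₂τ) = e^(−0.2973) = 0.7429.
C_P = 1.40×2.49/(0.745−1.40) × (0.5720−0.7429) = (-5.322)×(-0.1708) = 0.9093 mol/dm³.

0.909 mol/dm³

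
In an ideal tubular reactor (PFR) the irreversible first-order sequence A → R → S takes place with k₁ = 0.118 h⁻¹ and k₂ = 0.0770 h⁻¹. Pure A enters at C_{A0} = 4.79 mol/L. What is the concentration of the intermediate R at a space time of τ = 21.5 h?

1.54 mol/L

Solving the coupled first-order balances gives C_R(τ) = [k₁/(k₂−k₁)]·C_{A0}·(e^(−k₁τ) − e^(−k₂τ)).
e^(−k₁τ) = e^(−0.118×21.5) = e^(−2.537) = 0.07910; e^(−k₂τ) = e^(−1.655) = 0.1910.
C_R = 0.118×4.79/(0.0770−0.118) × (0.07910−0.1910) = (-13.79)×(-0.1119) = 1.543 mol/L.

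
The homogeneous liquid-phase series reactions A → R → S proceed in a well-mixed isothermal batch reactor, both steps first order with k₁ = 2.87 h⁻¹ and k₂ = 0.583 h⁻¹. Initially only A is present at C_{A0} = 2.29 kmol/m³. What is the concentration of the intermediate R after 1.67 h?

1.06 kmol/m³

Solving the coupled first-order balances gives C_R(t) = [k₁/(k₂−k₁)]·C_{A0}·(e^(−k₁t) − e^(−k₂t)).
e^(−k₁t) = e^(−2.87×1.67) = e^(−4.793) = 0.008288; e^(−k₂t) = e^(−0.9736) = 0.3777.
C_R = 2.87×2.29/(0.583−2.87) × (0.008288−0.3777) = (-2.874)×(-0.3694) = 1.062 kmol/m³.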